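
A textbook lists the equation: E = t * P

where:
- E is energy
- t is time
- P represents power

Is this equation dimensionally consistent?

Yes

E (energy) has dimensions [L^2 M T^-2].
t (time) has dimensions [T].
P (power) has dimensions [L^2 M T^-3].

Left side: [L^2 M T^-2]
Right side: [L^2 M T^-2]

Both sides have the same dimensions, so the equation is dimensionally consistent.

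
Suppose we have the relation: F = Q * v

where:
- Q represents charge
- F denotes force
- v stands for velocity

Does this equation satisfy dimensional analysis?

No

Q (charge) has dimensions [I T].
F (force) has dimensions [L M T^-2].
v (velocity) has dimensions [L T^-1].

Left side: [L M T^-2]
Right side: [I L]

The two sides have different dimensions, so the equation is NOT dimensionally consistent.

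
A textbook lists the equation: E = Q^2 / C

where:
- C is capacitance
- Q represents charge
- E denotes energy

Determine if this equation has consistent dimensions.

Yes

C (capacitance) has dimensions [I^2 L^-2 M^-1 T^4].
Q (charge) has dimensions [I T].
E (energy) has dimensions [L^2 M T^-2].

Left side: [L^2 M T^-2]
Right side: [L^2 M T^-2]

Both sides have the same dimensions, so the equation is dimensionally consistent.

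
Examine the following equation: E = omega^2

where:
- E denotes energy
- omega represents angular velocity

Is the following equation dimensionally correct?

No

E (energy) has dimensions [L^2 M T^-2].
omega (angular velocity) has dimensions [T^-1].

Left side: [L^2 M T^-2]
Right side: [T^-2]

The two sides have different dimensions, so the equation is NOT dimensionally consistent.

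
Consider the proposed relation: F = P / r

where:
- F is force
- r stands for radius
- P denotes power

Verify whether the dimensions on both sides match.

No

F (force) has dimensions [L M T^-2].
r (radius) has dimensions [L].
P (power) has dimensions [L^2 M T^-3].

Left side: [L M T^-2]
Right side: [L M T^-3]

The two sides have different dimensions, so the equation is NOT dimensionally consistent.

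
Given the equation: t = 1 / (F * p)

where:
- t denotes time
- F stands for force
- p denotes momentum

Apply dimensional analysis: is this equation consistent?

No

t (time) has dimensions [T].
F (force) has dimensions [L M T^-2].
p (momentum) has dimensions [L M T^-1].

Left side: [T]
Right side: [L^-2 M^-2 T^3]

The two sides have different dimensions, so the equation is NOT dimensionally consistent.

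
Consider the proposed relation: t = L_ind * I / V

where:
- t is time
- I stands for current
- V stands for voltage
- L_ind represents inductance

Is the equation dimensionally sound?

Yes

t (time) has dimensions [T].
I (current) has dimensions [I].
V (voltage) has dimensions [I^-1 L^2 M T^-3].
L_ind (inductance) has dimensions [I^-2 L^2 M T^-2].

Left side: [T]
Right side: [T]

Both sides have the same dimensions, so the equation is dimensionally consistent.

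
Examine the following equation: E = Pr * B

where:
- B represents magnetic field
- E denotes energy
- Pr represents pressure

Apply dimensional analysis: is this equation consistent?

No

B (magnetic field) has dimensions [I^-1 M T^-2].
E (energy) has dimensions [L^2 M T^-2].
Pr (pressure) has dimensions [L^-1 M T^-2].

Left side: [L^2 M T^-2]
Right side: [I^-1 L^-1 M^2 T^-4]

The two sides have different dimensions, so the equation is NOT dimensionally consistent.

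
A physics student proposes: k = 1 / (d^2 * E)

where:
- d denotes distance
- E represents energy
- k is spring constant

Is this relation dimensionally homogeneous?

No

d (distance) has dimensions [L].
E (energy) has dimensions [L^2 M T^-2].
k (spring constant) has dimensions [M T^-2].

Left side: [M T^-2]
Right side: [L^-4 M^-1 T^2]

The two sides have different dimensions, so the equation is NOT dimensionally consistent.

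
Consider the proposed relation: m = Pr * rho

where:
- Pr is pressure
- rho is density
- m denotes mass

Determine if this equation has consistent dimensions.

No

Pr (pressure) has dimensions [L^-1 M T^-2].
rho (density) has dimensions [L^-3 M].
m (mass) has dimensions [M].

Left side: [M]
Right side: [L^-4 M^2 T^-2]

The two sides have different dimensions, so the equation is NOT dimensionally consistent.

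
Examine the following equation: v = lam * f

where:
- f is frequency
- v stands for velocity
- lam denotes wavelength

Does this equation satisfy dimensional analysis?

Yes

f (frequency) has dimensions [T^-1].
v (velocity) has dimensions [L T^-1].
lam (wavelength) has dimensions [L].

Left side: [L T^-1]
Right side: [L T^-1]

Both sides have the same dimensions, so the equation is dimensionally consistent.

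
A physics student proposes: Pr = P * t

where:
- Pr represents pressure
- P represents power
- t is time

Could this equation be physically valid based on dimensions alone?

No

Pr (pressure) has dimensions [L^-1 M T^-2].
P (power) has dimensions [L^2 M T^-3].
t (time) has dimensions [T].

Left side: [L^-1 M T^-2]
Right side: [L^2 M T^-2]

The two sides have different dimensions, so the equation is NOT dimensionally consistent.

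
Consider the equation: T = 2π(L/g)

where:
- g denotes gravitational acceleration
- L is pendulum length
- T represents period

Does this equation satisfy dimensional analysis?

No

g (gravitational acceleration) has dimensions [L T^-2].
L (pendulum length) has dimensions [L].
T (period) has dimensions [T].

Left side: [T]
Right side: [T^2]

The two sides have different dimensions, so the equation is NOT dimensionally consistent.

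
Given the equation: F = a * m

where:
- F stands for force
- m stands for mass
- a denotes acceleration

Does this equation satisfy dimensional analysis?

Yes

F (force) has dimensions [L M T^-2].
m (mass) has dimensions [M].
a (acceleration) has dimensions [L T^-2].

Left side: [L M T^-2]
Right side: [L M T^-2]

Both sides have the same dimensions, so the equation is dimensionally consistent.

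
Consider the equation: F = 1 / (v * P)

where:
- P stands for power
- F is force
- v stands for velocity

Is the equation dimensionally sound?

No

P (power) has dimensions [L^2 M T^-3].
F (force) has dimensions [L M T^-2].
v (velocity) has dimensions [L T^-1].

Left side: [L M T^-2]
Right side: [L^-3 M^-1 T^4]

The two sides have different dimensions, so the equation is NOT dimensionally consistent.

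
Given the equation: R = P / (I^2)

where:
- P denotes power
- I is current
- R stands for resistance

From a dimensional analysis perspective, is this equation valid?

Yes

P (power) has dimensions [L^2 M T^-3].
I (current) has dimensions [I].
R (resistance) has dimensions [I^-2 L^2 M T^-3].

Left side: [I^-2 L^2 M T^-3]
Right side: [I^-2 L^2 M T^-3]

Both sides have the same dimensions, so the equation is dimensionally consistent.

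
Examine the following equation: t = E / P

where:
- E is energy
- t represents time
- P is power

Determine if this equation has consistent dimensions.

Yes

E (energy) has dimensions [L^2 M T^-2].
t (time) has dimensions [T].
P (power) has dimensions [L^2 M T^-3].

Left side: [T]
Right side: [T]

Both sides have the same dimensions, so the equation is dimensionally consistent.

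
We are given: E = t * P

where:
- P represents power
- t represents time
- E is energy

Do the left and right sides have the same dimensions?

Yes

P (power) has dimensions [L^2 M T^-3].
t (time) has dimensions [T].
E (energy) has dimensions [L^2 M T^-2].

Left side: [L^2 M T^-2]
Right side: [L^2 M T^-2]

Both sides have the same dimensions, so the equation is dimensionally consistent.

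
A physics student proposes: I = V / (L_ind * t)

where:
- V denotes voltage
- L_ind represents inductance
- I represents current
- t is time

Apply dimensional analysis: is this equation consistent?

No

V (voltage) has dimensions [I^-1 L^2 M T^-3].
L_ind (inductance) has dimensions [I^-2 L^2 M T^-2].
I (current) has dimensions [I].
t (time) has dimensions [T].

Left side: [I]
Right side: [I T^-2]

The two sides have different dimensions, so the equation is NOT dimensionally consistent.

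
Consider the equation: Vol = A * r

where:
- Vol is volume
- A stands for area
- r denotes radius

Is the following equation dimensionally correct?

Yes

Vol (volume) has dimensions [L^3].
A (area) has dimensions [L^2].
r (radius) has dimensions [L].

Left side: [L^3]
Right side: [L^3]

Both sides have the same dimensions, so the equation is dimensionally consistent.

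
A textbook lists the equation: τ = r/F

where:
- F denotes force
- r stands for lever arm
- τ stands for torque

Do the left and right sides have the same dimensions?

No

F (force) has dimensions [L M T^-2].
r (lever arm) has dimensions [L].
τ (torque) has dimensions [L^2 M T^-2].

Left side: [L^2 M T^-2]
Right side: [M^-1 T^2]

The two sides have different dimensions, so the equation is NOT dimensionally consistent.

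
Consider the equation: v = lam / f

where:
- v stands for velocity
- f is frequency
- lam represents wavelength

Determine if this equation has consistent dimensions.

No

v (velocity) has dimensions [L T^-1].
f (frequency) has dimensions [T^-1].
lam (wavelength) has dimensions [L].

Left side: [L T^-1]
Right side: [L T]

The two sides have different dimensions, so the equation is NOT dimensionally consistent.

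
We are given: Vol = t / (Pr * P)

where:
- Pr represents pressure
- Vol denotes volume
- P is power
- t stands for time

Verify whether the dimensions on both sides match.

No

Pr (pressure) has dimensions [L^-1 M T^-2].
Vol (volume) has dimensions [L^3].
P (power) has dimensions [L^2 M T^-3].
t (time) has dimensions [T].

Left side: [L^3]
Right side: [L^-1 M^-2 T^6]

The two sides have different dimensions, so the equation is NOT dimensionally consistent.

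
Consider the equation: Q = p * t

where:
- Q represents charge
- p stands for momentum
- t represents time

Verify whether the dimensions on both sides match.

No

Q (charge) has dimensions [I T].
p (momentum) has dimensions [L M T^-1].
t (time) has dimensions [T].

Left side: [I T]
Right side: [L M]

The two sides have different dimensions, so the equation is NOT dimensionally consistent.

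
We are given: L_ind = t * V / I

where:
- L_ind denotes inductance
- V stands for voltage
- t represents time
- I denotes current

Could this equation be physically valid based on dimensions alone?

Yes

L_ind (inductance) has dimensions [I^-2 L^2 M T^-2].
V (voltage) has dimensions [I^-1 L^2 M T^-3].
t (time) has dimensions [T].
I (current) has dimensions [I].

Left side: [I^-2 L^2 M T^-2]
Right side: [I^-2 L^2 M T^-2]

Both sides have the same dimensions, so the equation is dimensionally consistent.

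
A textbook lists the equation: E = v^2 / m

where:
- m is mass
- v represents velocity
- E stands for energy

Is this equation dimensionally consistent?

No

m (mass) has dimensions [M].
v (velocity) has dimensions [L T^-1].
E (energy) has dimensions [L^2 M T^-2].

Left side: [L^2 M T^-2]
Right side: [L^2 M^-1 T^-2]

The two sides have different dimensions, so the equation is NOT dimensionally consistent.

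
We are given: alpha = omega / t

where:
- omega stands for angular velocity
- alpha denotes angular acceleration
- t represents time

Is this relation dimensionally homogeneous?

Yes

omega (angular velocity) has dimensions [T^-1].
alpha (angular acceleration) has dimensions [T^-2].
t (time) has dimensions [T].

Left side: [T^-2]
Right side: [T^-2]

Both sides have the same dimensions, so the equation is dimensionally consistent.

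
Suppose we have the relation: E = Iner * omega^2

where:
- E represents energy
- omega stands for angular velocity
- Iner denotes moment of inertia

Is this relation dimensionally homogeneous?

Yes

E (energy) has dimensions [L^2 M T^-2].
omega (angular velocity) has dimensions [T^-1].
Iner (moment of inertia) has dimensions [L^2 M].

Left side: [L^2 M T^-2]
Right side: [L^2 M T^-2]

Both sides have the same dimensions, so the equation is dimensionally consistent.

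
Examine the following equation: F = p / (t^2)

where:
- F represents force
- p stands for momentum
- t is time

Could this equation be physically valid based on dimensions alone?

No

F (force) has dimensions [L M T^-2].
p (momentum) has dimensions [L M T^-1].
t (time) has dimensions [T].

Left side: [L M T^-2]
Right side: [L M T^-3]

The two sides have different dimensions, so the equation is NOT dimensionally consistent.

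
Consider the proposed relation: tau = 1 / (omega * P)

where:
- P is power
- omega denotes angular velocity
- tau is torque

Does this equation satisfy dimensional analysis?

No

P (power) has dimensions [L^2 M T^-3].
omega (angular velocity) has dimensions [T^-1].
tau (torque) has dimensions [L^2 M T^-2].

Left side: [L^2 M T^-2]
Right side: [L^-2 M^-1 T^4]

The two sides have different dimensions, so the equation is NOT dimensionally consistent.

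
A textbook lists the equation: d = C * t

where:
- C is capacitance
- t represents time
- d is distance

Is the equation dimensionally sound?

No

C (capacitance) has dimensions [I^2 L^-2 M^-1 T^4].
t (time) has dimensions [T].
d (distance) has dimensions [L].

Left side: [L]
Right side: [I^2 L^-2 M^-1 T^5]

The two sides have different dimensions, so the equation is NOT dimensionally consistent.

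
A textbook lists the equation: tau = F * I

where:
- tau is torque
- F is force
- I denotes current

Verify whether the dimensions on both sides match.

No

tau (torque) has dimensions [L^2 M T^-2].
F (force) has dimensions [L M T^-2].
I (current) has dimensions [I].

Left side: [L^2 M T^-2]
Right side: [I L M T^-2]

The two sides have different dimensions, so the equation is NOT dimensionally consistent.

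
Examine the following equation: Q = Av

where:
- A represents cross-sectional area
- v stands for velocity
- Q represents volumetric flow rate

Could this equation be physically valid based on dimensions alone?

Yes

A (cross-sectional area) has dimensions [L^2].
v (velocity) has dimensions [L T^-1].
Q (volumetric flow rate) has dimensions [L^3 T^-1].

Left side: [L^3 T^-1]
Right side: [L^3 T^-1]

Both sides have the same dimensions, so the equation is dimensionally consistent.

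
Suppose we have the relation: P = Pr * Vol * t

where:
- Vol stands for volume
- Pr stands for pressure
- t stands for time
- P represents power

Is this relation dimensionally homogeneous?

No

Vol (volume) has dimensions [L^3].
Pr (pressure) has dimensions [L^-1 M T^-2].
t (time) has dimensions [T].
P (power) has dimensions [L^2 M T^-3].

Left side: [L^2 M T^-3]
Right side: [L^2 M T^-1]

The two sides have different dimensions, so the equation is NOT dimensionally consistent.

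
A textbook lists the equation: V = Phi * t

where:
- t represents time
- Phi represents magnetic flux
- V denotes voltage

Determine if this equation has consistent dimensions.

No

t (time) has dimensions [T].
Phi (magnetic flux) has dimensions [I^-1 L^2 M T^-2].
V (voltage) has dimensions [I^-1 L^2 M T^-3].

Left side: [I^-1 L^2 M T^-3]
Right side: [I^-1 L^2 M T^-1]

The two sides have different dimensions, so the equation is NOT dimensionally consistent.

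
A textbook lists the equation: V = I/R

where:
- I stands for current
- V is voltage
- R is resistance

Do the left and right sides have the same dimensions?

No

I (current) has dimensions [I].
V (voltage) has dimensions [I^-1 L^2 M T^-3].
R (resistance) has dimensions [I^-2 L^2 M T^-3].

Left side: [I^-1 L^2 M T^-3]
Right side: [I^3 L^-2 M^-1 T^3]

The two sides have different dimensions, so the equation is NOT dimensionally consistent.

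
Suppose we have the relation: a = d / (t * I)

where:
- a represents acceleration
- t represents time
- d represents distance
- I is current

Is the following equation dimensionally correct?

No

a (acceleration) has dimensions [L T^-2].
t (time) has dimensions [T].
d (distance) has dimensions [L].
I (current) has dimensions [I].

Left side: [L T^-2]
Right side: [I^-1 L T^-1]

The two sides have different dimensions, so the equation is NOT dimensionally consistent.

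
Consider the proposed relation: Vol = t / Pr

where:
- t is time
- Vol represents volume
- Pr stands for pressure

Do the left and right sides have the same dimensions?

No

t (time) has dimensions [T].
Vol (volume) has dimensions [L^3].
Pr (pressure) has dimensions [L^-1 M T^-2].

Left side: [L^3]
Right side: [L M^-1 T^3]

The two sides have different dimensions, so the equation is NOT dimensionally consistent.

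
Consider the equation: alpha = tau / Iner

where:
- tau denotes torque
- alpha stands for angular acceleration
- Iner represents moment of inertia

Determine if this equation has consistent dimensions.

Yes

tau (torque) has dimensions [L^2 M T^-2].
alpha (angular acceleration) has dimensions [T^-2].
Iner (moment of inertia) has dimensions [L^2 M].

Left side: [T^-2]
Right side: [T^-2]

Both sides have the same dimensions, so the equation is dimensionally consistent.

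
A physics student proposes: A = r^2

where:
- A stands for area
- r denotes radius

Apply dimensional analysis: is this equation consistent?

Yes

A (area) has dimensions [L^2].
r (radius) has dimensions [L].

Left side: [L^2]
Right side: [L^2]

Both sides have the same dimensions, so the equation is dimensionally consistent.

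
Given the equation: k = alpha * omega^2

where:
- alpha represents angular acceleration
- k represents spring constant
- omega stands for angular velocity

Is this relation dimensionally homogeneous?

No

alpha (angular acceleration) has dimensions [T^-2].
k (spring constant) has dimensions [M T^-2].
omega (angular velocity) has dimensions [T^-1].

Left side: [M T^-2]
Right side: [T^-4]

The two sides have different dimensions, so the equation is NOT dimensionally consistent.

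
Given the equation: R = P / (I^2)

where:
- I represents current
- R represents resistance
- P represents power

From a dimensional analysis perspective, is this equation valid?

Yes

I (current) has dimensions [I].
R (resistance) has dimensions [I^-2 L^2 M T^-3].
P (power) has dimensions [L^2 M T^-3].

Left side: [I^-2 L^2 M T^-3]
Right side: [I^-2 L^2 M T^-3]

Both sides have the same dimensions, so the equation is dimensionally consistent.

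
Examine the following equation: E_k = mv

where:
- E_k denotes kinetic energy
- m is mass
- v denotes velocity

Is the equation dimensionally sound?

No

E_k (kinetic energy) has dimensions [L^2 M T^-2].
m (mass) has dimensions [M].
v (velocity) has dimensions [L T^-1].

Left side: [L^2 M T^-2]
Right side: [L M T^-1]

The two sides have different dimensions, so the equation is NOT dimensionally consistent.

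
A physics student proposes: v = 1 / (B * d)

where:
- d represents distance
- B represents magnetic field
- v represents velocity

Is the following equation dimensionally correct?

No

d (distance) has dimensions [L].
B (magnetic field) has dimensions [I^-1 M T^-2].
v (velocity) has dimensions [L T^-1].

Left side: [L T^-1]
Right side: [I L^-1 M^-1 T^2]

The two sides have different dimensions, so the equation is NOT dimensionally consistent.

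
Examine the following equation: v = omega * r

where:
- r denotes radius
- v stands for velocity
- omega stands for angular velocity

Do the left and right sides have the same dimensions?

Yes

r (radius) has dimensions [L].
v (velocity) has dimensions [L T^-1].
omega (angular velocity) has dimensions [T^-1].

Left side: [L T^-1]
Right side: [L T^-1]

Both sides have the same dimensions, so the equation is dimensionally consistent.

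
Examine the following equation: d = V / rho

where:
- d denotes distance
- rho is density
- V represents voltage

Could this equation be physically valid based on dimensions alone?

No

d (distance) has dimensions [L].
rho (density) has dimensions [L^-3 M].
V (voltage) has dimensions [I^-1 L^2 M T^-3].

Left side: [L]
Right side: [I^-1 L^5 T^-3]

The two sides have different dimensions, so the equation is NOT dimensionally consistent.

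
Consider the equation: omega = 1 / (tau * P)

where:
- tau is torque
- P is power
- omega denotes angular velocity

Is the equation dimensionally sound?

No

tau (torque) has dimensions [L^2 M T^-2].
P (power) has dimensions [L^2 M T^-3].
omega (angular velocity) has dimensions [T^-1].

Left side: [T^-1]
Right side: [L^-4 M^-2 T^5]

The two sides have different dimensions, so the equation is NOT dimensionally consistent.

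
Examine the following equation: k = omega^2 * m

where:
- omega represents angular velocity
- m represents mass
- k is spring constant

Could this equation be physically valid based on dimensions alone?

Yes

omega (angular velocity) has dimensions [T^-1].
m (mass) has dimensions [M].
k (spring constant) has dimensions [M T^-2].

Left side: [M T^-2]
Right side: [M T^-2]

Both sides have the same dimensions, so the equation is dimensionally consistent.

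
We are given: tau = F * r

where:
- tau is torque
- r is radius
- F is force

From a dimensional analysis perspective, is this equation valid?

Yes

tau (torque) has dimensions [L^2 M T^-2].
r (radius) has dimensions [L].
F (force) has dimensions [L M T^-2].

Left side: [L^2 M T^-2]
Right side: [L^2 M T^-2]

Both sides have the same dimensions, so the equation is dimensionally consistent.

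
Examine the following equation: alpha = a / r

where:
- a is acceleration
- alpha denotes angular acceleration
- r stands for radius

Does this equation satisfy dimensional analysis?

Yes

a (acceleration) has dimensions [L T^-2].
alpha (angular acceleration) has dimensions [T^-2].
r (radius) has dimensions [L].

Left side: [T^-2]
Right side: [T^-2]

Both sides have the same dimensions, so the equation is dimensionally consistent.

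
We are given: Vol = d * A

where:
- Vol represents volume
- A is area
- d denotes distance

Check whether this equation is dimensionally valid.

Yes

Vol (volume) has dimensions [L^3].
A (area) has dimensions [L^2].
d (distance) has dimensions [L].

Left side: [L^3]
Right side: [L^3]

Both sides have the same dimensions, so the equation is dimensionally consistent.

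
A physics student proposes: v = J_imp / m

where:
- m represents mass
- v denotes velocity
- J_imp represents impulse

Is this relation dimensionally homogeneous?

Yes

m (mass) has dimensions [M].
v (velocity) has dimensions [L T^-1].
J_imp (impulse) has dimensions [L M T^-1].

Left side: [L T^-1]
Right side: [L T^-1]

Both sides have the same dimensions, so the equation is dimensionally consistent.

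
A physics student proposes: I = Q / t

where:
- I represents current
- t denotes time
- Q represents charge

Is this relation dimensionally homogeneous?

Yes

I (current) has dimensions [I].
t (time) has dimensions [T].
Q (charge) has dimensions [I T].

Left side: [I]
Right side: [I]

Both sides have the same dimensions, so the equation is dimensionally consistent.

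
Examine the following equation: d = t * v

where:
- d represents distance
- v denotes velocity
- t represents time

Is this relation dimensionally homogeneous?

Yes

d (distance) has dimensions [L].
v (velocity) has dimensions [L T^-1].
t (time) has dimensions [T].

Left side: [L]
Right side: [L]

Both sides have the same dimensions, so the equation is dimensionally consistent.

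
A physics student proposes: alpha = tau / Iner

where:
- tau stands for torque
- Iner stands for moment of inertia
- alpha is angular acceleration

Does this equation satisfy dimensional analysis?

Yes

tau (torque) has dimensions [L^2 M T^-2].
Iner (moment of inertia) has dimensions [L^2 M].
alpha (angular acceleration) has dimensions [T^-2].

Left side: [T^-2]
Right side: [T^-2]

Both sides have the same dimensions, so the equation is dimensionally consistent.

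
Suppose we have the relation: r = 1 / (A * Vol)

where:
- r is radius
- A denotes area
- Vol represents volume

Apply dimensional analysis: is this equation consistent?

No

r (radius) has dimensions [L].
A (area) has dimensions [L^2].
Vol (volume) has dimensions [L^3].

Left side: [L]
Right side: [L^-5]

The two sides have different dimensions, so the equation is NOT dimensionally consistent.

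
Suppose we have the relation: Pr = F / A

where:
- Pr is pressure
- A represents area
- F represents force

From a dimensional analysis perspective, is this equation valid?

Yes

Pr (pressure) has dimensions [L^-1 M T^-2].
A (area) has dimensions [L^2].
F (force) has dimensions [L M T^-2].

Left side: [L^-1 M T^-2]
Right side: [L^-1 M T^-2]

Both sides have the same dimensions, so the equation is dimensionally consistent.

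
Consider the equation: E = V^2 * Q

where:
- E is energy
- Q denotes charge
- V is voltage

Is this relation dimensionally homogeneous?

No

E (energy) has dimensions [L^2 M T^-2].
Q (charge) has dimensions [I T].
V (voltage) has dimensions [I^-1 L^2 M T^-3].

Left side: [L^2 M T^-2]
Right side: [I^-1 L^4 M^2 T^-5]

The two sides have different dimensions, so the equation is NOT dimensionally consistent.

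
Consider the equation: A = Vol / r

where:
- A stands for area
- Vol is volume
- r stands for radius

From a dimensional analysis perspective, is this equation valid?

Yes

A (area) has dimensions [L^2].
Vol (volume) has dimensions [L^3].
r (radius) has dimensions [L].

Left side: [L^2]
Right side: [L^2]

Both sides have the same dimensions, so the equation is dimensionally consistent.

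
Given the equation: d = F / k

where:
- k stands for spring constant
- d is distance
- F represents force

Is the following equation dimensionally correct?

Yes

k (spring constant) has dimensions [M T^-2].
d (distance) has dimensions [L].
F (force) has dimensions [L M T^-2].

Left side: [L]
Right side: [L]

Both sides have the same dimensions, so the equation is dimensionally consistent.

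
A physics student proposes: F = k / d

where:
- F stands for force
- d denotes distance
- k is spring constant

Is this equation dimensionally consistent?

No

F (force) has dimensions [L M T^-2].
d (distance) has dimensions [L].
k (spring constant) has dimensions [M T^-2].

Left side: [L M T^-2]
Right side: [L^-1 M T^-2]

The two sides have different dimensions, so the equation is NOT dimensionally consistent.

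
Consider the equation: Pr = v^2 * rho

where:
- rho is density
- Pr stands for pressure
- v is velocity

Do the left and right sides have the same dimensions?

Yes

rho (density) has dimensions [L^-3 M].
Pr (pressure) has dimensions [L^-1 M T^-2].
v (velocity) has dimensions [L T^-1].

Left side: [L^-1 M T^-2]
Right side: [L^-1 M T^-2]

Both sides have the same dimensions, so the equation is dimensionally consistent.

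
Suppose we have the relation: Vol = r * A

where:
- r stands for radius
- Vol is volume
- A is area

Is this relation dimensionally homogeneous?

Yes

r (radius) has dimensions [L].
Vol (volume) has dimensions [L^3].
A (area) has dimensions [L^2].

Left side: [L^3]
Right side: [L^3]

Both sides have the same dimensions, so the equation is dimensionally consistent.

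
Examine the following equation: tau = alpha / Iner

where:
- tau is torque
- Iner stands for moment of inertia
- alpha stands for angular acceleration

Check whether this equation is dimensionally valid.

No

tau (torque) has dimensions [L^2 M T^-2].
Iner (moment of inertia) has dimensions [L^2 M].
alpha (angular acceleration) has dimensions [T^-2].

Left side: [L^2 M T^-2]
Right side: [L^-2 M^-1 T^-2]

The two sides have different dimensions, so the equation is NOT dimensionally consistent.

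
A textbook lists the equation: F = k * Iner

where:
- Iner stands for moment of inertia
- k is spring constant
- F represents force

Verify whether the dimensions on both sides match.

No

Iner (moment of inertia) has dimensions [L^2 M].
k (spring constant) has dimensions [M T^-2].
F (force) has dimensions [L M T^-2].

Left side: [L M T^-2]
Right side: [L^2 M^2 T^-2]

The two sides have different dimensions, so the equation is NOT dimensionally consistent.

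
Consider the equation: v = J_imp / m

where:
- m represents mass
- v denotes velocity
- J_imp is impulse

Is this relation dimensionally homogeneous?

Yes

m (mass) has dimensions [M].
v (velocity) has dimensions [L T^-1].
J_imp (impulse) has dimensions [L M T^-1].

Left side: [L T^-1]
Right side: [L T^-1]

Both sides have the same dimensions, so the equation is dimensionally consistent.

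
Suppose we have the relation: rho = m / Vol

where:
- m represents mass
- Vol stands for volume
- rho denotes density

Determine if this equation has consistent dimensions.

Yes

m (mass) has dimensions [M].
Vol (volume) has dimensions [L^3].
rho (density) has dimensions [L^-3 M].

Left side: [L^-3 M]
Right side: [L^-3 M]

Both sides have the same dimensions, so the equation is dimensionally consistent.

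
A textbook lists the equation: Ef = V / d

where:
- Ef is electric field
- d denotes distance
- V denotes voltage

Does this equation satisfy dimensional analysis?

Yes

Ef (electric field) has dimensions [I^-1 L M T^-3].
d (distance) has dimensions [L].
V (voltage) has dimensions [I^-1 L^2 M T^-3].

Left side: [I^-1 L M T^-3]
Right side: [I^-1 L M T^-3]

Both sides have the same dimensions, so the equation is dimensionally consistent.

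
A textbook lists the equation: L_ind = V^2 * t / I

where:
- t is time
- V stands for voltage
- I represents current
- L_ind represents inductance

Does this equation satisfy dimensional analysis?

No

t (time) has dimensions [T].
V (voltage) has dimensions [I^-1 L^2 M T^-3].
I (current) has dimensions [I].
L_ind (inductance) has dimensions [I^-2 L^2 M T^-2].

Left side: [I^-2 L^2 M T^-2]
Right side: [I^-3 L^4 M^2 T^-5]

The two sides have different dimensions, so the equation is NOT dimensionally consistent.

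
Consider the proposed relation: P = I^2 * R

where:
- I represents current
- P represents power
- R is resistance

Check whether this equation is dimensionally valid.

Yes

I (current) has dimensions [I].
P (power) has dimensions [L^2 M T^-3].
R (resistance) has dimensions [I^-2 L^2 M T^-3].

Left side: [L^2 M T^-3]
Right side: [L^2 M T^-3]

Both sides have the same dimensions, so the equation is dimensionally consistent.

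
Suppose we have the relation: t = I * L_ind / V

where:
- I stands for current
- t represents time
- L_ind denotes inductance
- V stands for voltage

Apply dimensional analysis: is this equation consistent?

Yes

I (current) has dimensions [I].
t (time) has dimensions [T].
L_ind (inductance) has dimensions [I^-2 L^2 M T^-2].
V (voltage) has dimensions [I^-1 L^2 M T^-3].

Left side: [T]
Right side: [T]

Both sides have the same dimensions, so the equation is dimensionally consistent.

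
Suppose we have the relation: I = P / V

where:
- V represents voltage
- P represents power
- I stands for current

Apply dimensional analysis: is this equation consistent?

Yes

V (voltage) has dimensions [I^-1 L^2 M T^-3].
P (power) has dimensions [L^2 M T^-3].
I (current) has dimensions [I].

Left side: [I]
Right side: [I]

Both sides have the same dimensions, so the equation is dimensionally consistent.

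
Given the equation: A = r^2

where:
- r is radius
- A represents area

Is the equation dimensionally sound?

Yes

r (radius) has dimensions [L].
A (area) has dimensions [L^2].

Left side: [L^2]
Right side: [L^2]

Both sides have the same dimensions, so the equation is dimensionally consistent.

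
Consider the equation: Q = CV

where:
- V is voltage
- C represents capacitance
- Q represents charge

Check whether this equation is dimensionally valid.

Yes

V (voltage) has dimensions [I^-1 L^2 M T^-3].
C (capacitance) has dimensions [I^2 L^-2 M^-1 T^4].
Q (charge) has dimensions [I T].

Left side: [I T]
Right side: [I T]

Both sides have the same dimensions, so the equation is dimensionally consistent.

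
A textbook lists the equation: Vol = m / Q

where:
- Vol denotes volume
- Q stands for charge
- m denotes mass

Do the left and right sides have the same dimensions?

No

Vol (volume) has dimensions [L^3].
Q (charge) has dimensions [I T].
m (mass) has dimensions [M].

Left side: [L^3]
Right side: [I^-1 M T^-1]

The two sides have different dimensions, so the equation is NOT dimensionally consistent.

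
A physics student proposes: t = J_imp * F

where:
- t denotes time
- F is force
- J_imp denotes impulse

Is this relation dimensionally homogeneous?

No

t (time) has dimensions [T].
F (force) has dimensions [L M T^-2].
J_imp (impulse) has dimensions [L M T^-1].

Left side: [T]
Right side: [L^2 M^2 T^-3]

The two sides have different dimensions, so the equation is NOT dimensionally consistent.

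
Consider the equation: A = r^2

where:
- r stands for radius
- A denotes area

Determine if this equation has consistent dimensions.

Yes

r (radius) has dimensions [L].
A (area) has dimensions [L^2].

Left side: [L^2]
Right side: [L^2]

Both sides have the same dimensions, so the equation is dimensionally consistent.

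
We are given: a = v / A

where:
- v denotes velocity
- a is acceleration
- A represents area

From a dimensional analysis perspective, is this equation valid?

No

v (velocity) has dimensions [L T^-1].
a (acceleration) has dimensions [L T^-2].
A (area) has dimensions [L^2].

Left side: [L T^-2]
Right side: [L^-1 T^-1]

The two sides have different dimensions, so the equation is NOT dimensionally consistent.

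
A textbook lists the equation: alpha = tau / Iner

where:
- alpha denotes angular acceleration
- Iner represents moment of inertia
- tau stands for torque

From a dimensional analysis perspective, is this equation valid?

Yes

alpha (angular acceleration) has dimensions [T^-2].
Iner (moment of inertia) has dimensions [L^2 M].
tau (torque) has dimensions [L^2 M T^-2].

Left side: [T^-2]
Right side: [T^-2]

Both sides have the same dimensions, so the equation is dimensionally consistent.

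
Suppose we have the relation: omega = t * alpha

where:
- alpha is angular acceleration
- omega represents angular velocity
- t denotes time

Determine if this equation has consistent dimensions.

Yes

alpha (angular acceleration) has dimensions [T^-2].
omega (angular velocity) has dimensions [T^-1].
t (time) has dimensions [T].

Left side: [T^-1]
Right side: [T^-1]

Both sides have the same dimensions, so the equation is dimensionally consistent.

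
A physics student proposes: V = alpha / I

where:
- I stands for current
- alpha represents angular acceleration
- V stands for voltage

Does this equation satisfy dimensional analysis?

No

I (current) has dimensions [I].
alpha (angular acceleration) has dimensions [T^-2].
V (voltage) has dimensions [I^-1 L^2 M T^-3].

Left side: [I^-1 L^2 M T^-3]
Right side: [I^-1 T^-2]

The two sides have different dimensions, so the equation is NOT dimensionally consistent.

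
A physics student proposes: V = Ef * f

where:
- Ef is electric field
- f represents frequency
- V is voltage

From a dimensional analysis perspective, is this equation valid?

No

Ef (electric field) has dimensions [I^-1 L M T^-3].
f (frequency) has dimensions [T^-1].
V (voltage) has dimensions [I^-1 L^2 M T^-3].

Left side: [I^-1 L^2 M T^-3]
Right side: [I^-1 L M T^-4]

The two sides have different dimensions, so the equation is NOT dimensionally consistent.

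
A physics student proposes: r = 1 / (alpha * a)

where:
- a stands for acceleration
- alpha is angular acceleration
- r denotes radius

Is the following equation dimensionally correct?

No

a (acceleration) has dimensions [L T^-2].
alpha (angular acceleration) has dimensions [T^-2].
r (radius) has dimensions [L].

Left side: [L]
Right side: [L^-1 T^4]

The two sides have different dimensions, so the equation is NOT dimensionally consistent.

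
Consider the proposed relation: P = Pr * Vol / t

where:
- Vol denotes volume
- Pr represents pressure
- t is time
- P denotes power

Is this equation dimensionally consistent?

Yes

Vol (volume) has dimensions [L^3].
Pr (pressure) has dimensions [L^-1 M T^-2].
t (time) has dimensions [T].
P (power) has dimensions [L^2 M T^-3].

Left side: [L^2 M T^-3]
Right side: [L^2 M T^-3]

Both sides have the same dimensions, so the equation is dimensionally consistent.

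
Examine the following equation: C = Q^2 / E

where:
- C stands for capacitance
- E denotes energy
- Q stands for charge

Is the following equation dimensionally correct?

Yes

C (capacitance) has dimensions [I^2 L^-2 M^-1 T^4].
E (energy) has dimensions [L^2 M T^-2].
Q (charge) has dimensions [I T].

Left side: [I^2 L^-2 M^-1 T^4]
Right side: [I^2 L^-2 M^-1 T^4]

Both sides have the same dimensions, so the equation is dimensionally consistent.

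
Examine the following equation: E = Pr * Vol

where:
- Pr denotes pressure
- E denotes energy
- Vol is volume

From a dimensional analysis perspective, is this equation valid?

Yes

Pr (pressure) has dimensions [L^-1 M T^-2].
E (energy) has dimensions [L^2 M T^-2].
Vol (volume) has dimensions [L^3].

Left side: [L^2 M T^-2]
Right side: [L^2 M T^-2]

Both sides have the same dimensions, so the equation is dimensionally consistent.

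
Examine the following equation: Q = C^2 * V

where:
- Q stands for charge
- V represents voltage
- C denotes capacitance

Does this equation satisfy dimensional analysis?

No

Q (charge) has dimensions [I T].
V (voltage) has dimensions [I^-1 L^2 M T^-3].
C (capacitance) has dimensions [I^2 L^-2 M^-1 T^4].

Left side: [I T]
Right side: [I^3 L^-2 M^-1 T^5]

The two sides have different dimensions, so the equation is NOT dimensionally consistent.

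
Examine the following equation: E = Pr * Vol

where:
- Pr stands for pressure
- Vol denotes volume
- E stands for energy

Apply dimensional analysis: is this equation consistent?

Yes

Pr (pressure) has dimensions [L^-1 M T^-2].
Vol (volume) has dimensions [L^3].
E (energy) has dimensions [L^2 M T^-2].

Left side: [L^2 M T^-2]
Right side: [L^2 M T^-2]

Both sides have the same dimensions, so the equation is dimensionally consistent.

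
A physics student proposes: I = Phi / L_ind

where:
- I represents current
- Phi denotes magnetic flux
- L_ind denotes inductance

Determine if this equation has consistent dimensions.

Yes

I (current) has dimensions [I].
Phi (magnetic flux) has dimensions [I^-1 L^2 M T^-2].
L_ind (inductance) has dimensions [I^-2 L^2 M T^-2].

Left side: [I]
Right side: [I]

Both sides have the same dimensions, so the equation is dimensionally consistent.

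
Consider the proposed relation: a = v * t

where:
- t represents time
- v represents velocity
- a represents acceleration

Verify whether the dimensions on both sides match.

No

t (time) has dimensions [T].
v (velocity) has dimensions [L T^-1].
a (acceleration) has dimensions [L T^-2].

Left side: [L T^-2]
Right side: [L]

The two sides have different dimensions, so the equation is NOT dimensionally consistent.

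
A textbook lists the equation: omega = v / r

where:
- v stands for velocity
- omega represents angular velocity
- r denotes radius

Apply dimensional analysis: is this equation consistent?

Yes

v (velocity) has dimensions [L T^-1].
omega (angular velocity) has dimensions [T^-1].
r (radius) has dimensions [L].

Left side: [T^-1]
Right side: [T^-1]

Both sides have the same dimensions, so the equation is dimensionally consistent.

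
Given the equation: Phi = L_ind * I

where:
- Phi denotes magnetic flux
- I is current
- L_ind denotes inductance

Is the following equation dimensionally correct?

Yes

Phi (magnetic flux) has dimensions [I^-1 L^2 M T^-2].
I (current) has dimensions [I].
L_ind (inductance) has dimensions [I^-2 L^2 M T^-2].

Left side: [I^-1 L^2 M T^-2]
Right side: [I^-1 L^2 M T^-2]

Both sides have the same dimensions, so the equation is dimensionally consistent.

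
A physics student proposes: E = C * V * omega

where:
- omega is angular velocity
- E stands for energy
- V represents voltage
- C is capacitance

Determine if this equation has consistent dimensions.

No

omega (angular velocity) has dimensions [T^-1].
E (energy) has dimensions [L^2 M T^-2].
V (voltage) has dimensions [I^-1 L^2 M T^-3].
C (capacitance) has dimensions [I^2 L^-2 M^-1 T^4].

Left side: [L^2 M T^-2]
Right side: [I]

The two sides have different dimensions, so the equation is NOT dimensionally consistent.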